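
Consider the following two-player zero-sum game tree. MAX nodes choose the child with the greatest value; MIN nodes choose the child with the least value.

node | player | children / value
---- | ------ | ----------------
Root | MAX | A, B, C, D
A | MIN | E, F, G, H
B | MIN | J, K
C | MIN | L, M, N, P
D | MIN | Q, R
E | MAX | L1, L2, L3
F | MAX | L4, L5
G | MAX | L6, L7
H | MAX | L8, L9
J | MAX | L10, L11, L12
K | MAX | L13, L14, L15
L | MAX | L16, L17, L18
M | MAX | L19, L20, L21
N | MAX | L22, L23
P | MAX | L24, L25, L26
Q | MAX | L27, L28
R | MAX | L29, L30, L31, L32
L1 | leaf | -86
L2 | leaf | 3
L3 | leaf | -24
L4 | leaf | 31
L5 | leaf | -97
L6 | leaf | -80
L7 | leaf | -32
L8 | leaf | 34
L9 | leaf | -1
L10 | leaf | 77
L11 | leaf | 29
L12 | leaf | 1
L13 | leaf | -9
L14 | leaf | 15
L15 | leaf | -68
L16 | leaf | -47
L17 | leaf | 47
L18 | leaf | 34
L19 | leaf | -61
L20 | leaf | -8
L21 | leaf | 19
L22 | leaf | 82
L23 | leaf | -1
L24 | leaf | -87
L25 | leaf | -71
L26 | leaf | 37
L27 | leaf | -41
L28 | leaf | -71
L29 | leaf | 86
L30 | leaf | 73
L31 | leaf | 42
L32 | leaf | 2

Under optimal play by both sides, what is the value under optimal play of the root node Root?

19

E (MAX): max(-86, 3, -24) = 3
F (MAX): max(31, -97) = 31
G (MAX): max(-80, -32) = -32
H (MAX): max(34, -1) = 34
A (MIN): min(3, 31, -32, 34) = -32
J (MAX): max(77, 29, 1) = 77
K (MAX): max(-9, 15, -68) = 15
B (MIN): min(77, 15) = 15
L (MAX): max(-47, 47, 34) = 47
M (MAX): max(-61, -8, 19) = 19
N (MAX): max(82, -1) = 82
P (MAX): max(-87, -71, 37) = 37
C (MIN): min(47, 19, 82, 37) = 19
Q (MAX): max(-41, -71) = -41
R (MAX): max(86, 73, 42, 2) = 86
D (MIN): min(-41, 86) = -41
Root (MAX): max(-32, 15, 19, -41) = 19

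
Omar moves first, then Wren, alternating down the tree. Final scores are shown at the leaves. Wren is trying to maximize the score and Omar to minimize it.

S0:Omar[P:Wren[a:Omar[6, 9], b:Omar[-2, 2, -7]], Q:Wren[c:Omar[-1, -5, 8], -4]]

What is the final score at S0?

-4

a (Omar): min(6, 9) = 6
b (Omar): min(-2, 2, -7) = -7
P (Wren): max(6, -7) = 6
c (Omar): min(-1, -5, 8) = -5
Q (Wren): max(-5, -4) = -4
S0 (Omar): min(6, -4) = -4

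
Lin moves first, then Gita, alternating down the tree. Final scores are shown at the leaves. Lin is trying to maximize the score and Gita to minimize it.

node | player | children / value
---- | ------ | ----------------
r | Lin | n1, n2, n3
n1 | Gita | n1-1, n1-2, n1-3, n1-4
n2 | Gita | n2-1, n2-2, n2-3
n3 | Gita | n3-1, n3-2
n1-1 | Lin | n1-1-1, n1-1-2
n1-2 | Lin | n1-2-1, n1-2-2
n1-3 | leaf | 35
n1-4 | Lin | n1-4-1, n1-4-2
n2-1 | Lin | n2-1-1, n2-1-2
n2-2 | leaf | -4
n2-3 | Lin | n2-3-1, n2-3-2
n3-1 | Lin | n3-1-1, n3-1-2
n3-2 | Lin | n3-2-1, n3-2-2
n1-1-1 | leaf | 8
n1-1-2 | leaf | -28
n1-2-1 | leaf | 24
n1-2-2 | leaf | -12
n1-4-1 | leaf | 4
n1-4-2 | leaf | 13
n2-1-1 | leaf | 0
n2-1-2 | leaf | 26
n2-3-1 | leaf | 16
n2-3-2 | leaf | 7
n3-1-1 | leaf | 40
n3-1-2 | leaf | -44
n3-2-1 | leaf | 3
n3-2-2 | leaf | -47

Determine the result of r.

n1-1 (Lin): max(8, -28) = 8
n1-2 (Lin): max(24, -12) = 24
n1-4 (Lin): max(4, 13) = 13
n1 (Gita): min(8, 24, 35, 13) = 8
n2-1 (Lin): max(0, 26) = 26
n2-3 (Lin): max(16, 7) = 16
n2 (Gita): min(26, -4, 16) = -4
n3-1 (Lin): max(40, -44) = 40
n3-2 (Lin): max(3, -47) = 3
n3 (Gita): min(40, 3) = 3
r (Lin): max(8, -4, 3) = 8

8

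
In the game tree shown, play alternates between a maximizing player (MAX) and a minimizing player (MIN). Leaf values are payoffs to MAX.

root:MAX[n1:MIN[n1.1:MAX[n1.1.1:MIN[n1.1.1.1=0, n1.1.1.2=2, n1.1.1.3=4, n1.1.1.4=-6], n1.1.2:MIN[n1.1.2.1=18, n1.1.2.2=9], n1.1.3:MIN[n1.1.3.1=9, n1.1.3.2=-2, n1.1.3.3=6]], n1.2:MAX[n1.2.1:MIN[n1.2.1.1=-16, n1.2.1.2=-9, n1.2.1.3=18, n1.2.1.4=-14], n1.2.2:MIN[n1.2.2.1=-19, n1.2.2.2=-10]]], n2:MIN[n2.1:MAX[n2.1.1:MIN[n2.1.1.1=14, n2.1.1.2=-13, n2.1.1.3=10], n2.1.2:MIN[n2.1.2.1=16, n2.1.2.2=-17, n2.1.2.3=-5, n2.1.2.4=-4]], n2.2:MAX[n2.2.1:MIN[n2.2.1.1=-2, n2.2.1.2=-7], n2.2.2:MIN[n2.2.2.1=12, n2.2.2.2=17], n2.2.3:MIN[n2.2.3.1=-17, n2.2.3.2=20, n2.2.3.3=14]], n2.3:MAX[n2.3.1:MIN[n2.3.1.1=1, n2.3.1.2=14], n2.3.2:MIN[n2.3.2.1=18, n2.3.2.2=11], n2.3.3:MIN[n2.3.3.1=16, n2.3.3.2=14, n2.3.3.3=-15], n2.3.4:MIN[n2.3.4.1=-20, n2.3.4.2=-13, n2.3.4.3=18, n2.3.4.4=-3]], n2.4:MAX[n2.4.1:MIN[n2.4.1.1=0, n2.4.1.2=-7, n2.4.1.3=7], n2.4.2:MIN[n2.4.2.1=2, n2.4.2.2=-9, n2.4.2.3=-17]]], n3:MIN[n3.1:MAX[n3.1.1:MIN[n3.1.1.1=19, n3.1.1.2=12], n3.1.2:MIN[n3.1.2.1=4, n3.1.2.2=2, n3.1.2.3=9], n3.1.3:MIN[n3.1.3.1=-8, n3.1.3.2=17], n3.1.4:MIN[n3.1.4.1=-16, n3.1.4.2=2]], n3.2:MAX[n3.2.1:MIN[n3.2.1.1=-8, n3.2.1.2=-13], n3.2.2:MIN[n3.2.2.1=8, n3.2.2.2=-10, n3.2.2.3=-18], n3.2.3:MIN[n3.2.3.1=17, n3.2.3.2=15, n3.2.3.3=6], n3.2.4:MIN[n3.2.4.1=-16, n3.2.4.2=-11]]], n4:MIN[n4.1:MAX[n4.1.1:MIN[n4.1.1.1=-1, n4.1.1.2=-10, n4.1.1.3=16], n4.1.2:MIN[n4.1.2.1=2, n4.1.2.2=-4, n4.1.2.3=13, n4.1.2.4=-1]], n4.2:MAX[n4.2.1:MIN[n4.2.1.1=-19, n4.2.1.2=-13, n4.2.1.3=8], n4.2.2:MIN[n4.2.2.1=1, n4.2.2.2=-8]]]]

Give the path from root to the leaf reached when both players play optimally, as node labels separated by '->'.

n1.1.1 (MIN): min(0, 2, 4, -6) = -6
n1.1.2 (MIN): min(18, 9) = 9
n1.1.3 (MIN): min(9, -2, 6) = -2
n1.1 (MAX): max(-6, 9, -2) = 9
n1.2.1 (MIN): min(-16, -9, 18, -14) = -16
n1.2.2 (MIN): min(-19, -10) = -19
n1.2 (MAX): max(-16, -19) = -16
n1 (MIN): min(9, -16) = -16
n2.1.1 (MIN): min(14, -13, 10) = -13
n2.1.2 (MIN): min(16, -17, -5, -4) = -17
n2.1 (MAX): max(-13, -17) = -13
n2.2.1 (MIN): min(-2, -7) = -7
n2.2.2 (MIN): min(12, 17) = 12
n2.2.3 (MIN): min(-17, 20, 14) = -17
n2.2 (MAX): max(-7, 12, -17) = 12
n2.3.1 (MIN): min(1, 14) = 1
n2.3.2 (MIN): min(18, 11) = 11
n2.3.3 (MIN): min(16, 14, -15) = -15
n2.3.4 (MIN): min(-20, -13, 18, -3) = -20
n2.3 (MAX): max(1, 11, -15, -20) = 11
n2.4.1 (MIN): min(0, -7, 7) = -7
n2.4.2 (MIN): min(2, -9, -17) = -17
n2.4 (MAX): max(-7, -17) = -7
n2 (MIN): min(-13, 12, 11, -7) = -13
n3.1.1 (MIN): min(19, 12) = 12
n3.1.2 (MIN): min(4, 2, 9) = 2
n3.1.3 (MIN): min(-8, 17) = -8
n3.1.4 (MIN): min(-16, 2) = -16
n3.1 (MAX): max(12, 2, -8, -16) = 12
n3.2.1 (MIN): min(-8, -13) = -13
n3.2.2 (MIN): min(8, -10, -18) = -18
n3.2.3 (MIN): min(17, 15, 6) = 6
n3.2.4 (MIN): min(-16, -11) = -16
n3.2 (MAX): max(-13, -18, 6, -16) = 6
n3 (MIN): min(12, 6) = 6
n4.1.1 (MIN): min(-1, -10, 16) = -10
n4.1.2 (MIN): min(2, -4, 13, -1) = -4
n4.1 (MAX): max(-10, -4) = -4
n4.2.1 (MIN): min(-19, -13, 8) = -19
n4.2.2 (MIN): min(1, -8) = -8
n4.2 (MAX): max(-19, -8) = -8
n4 (MIN): min(-4, -8) = -8
root (MAX): max(-16, -13, 6, -8) = 6
At root, MAX picks n3 (highest: 6).
At n3, MIN picks n3.2 (lowest: 6).
At n3.2, MAX picks n3.2.3 (highest: 6).
At n3.2.3, MIN picks n3.2.3.3 (lowest: 6).
Terminal value 6.

root -> n3 -> n3.2 -> n3.2.3 -> n3.2.3.3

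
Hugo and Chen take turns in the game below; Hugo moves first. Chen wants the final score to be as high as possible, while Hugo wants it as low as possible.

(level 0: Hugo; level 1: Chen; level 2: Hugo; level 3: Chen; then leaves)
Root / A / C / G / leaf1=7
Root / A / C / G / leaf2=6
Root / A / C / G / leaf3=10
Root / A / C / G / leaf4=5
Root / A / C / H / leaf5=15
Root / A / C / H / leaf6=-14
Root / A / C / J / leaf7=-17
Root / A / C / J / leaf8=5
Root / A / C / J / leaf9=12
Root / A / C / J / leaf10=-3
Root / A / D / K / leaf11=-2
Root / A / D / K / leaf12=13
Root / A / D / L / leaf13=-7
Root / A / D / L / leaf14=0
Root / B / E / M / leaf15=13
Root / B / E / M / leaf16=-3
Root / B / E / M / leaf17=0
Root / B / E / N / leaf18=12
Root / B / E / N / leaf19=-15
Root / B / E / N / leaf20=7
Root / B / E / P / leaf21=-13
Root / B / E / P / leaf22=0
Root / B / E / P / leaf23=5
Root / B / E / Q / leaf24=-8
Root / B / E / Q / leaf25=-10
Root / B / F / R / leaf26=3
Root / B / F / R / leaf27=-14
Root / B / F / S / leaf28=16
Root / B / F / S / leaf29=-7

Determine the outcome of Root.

3

G (Chen): max(7, 6, 10, 5) = 10
H (Chen): max(15, -14) = 15
J (Chen): max(-17, 5, 12, -3) = 12
C (Hugo): min(10, 15, 12) = 10
K (Chen): max(-2, 13) = 13
L (Chen): max(-7, 0) = 0
D (Hugo): min(13, 0) = 0
A (Chen): max(10, 0) = 10
M (Chen): max(13, -3, 0) = 13
N (Chen): max(12, -15, 7) = 12
P (Chen): max(-13, 0, 5) = 5
Q (Chen): max(-8, -10) = -8
E (Hugo): min(13, 12, 5, -8) = -8
R (Chen): max(3, -14) = 3
S (Chen): max(16, -7) = 16
F (Hugo): min(3, 16) = 3
B (Chen): max(-8, 3) = 3
Root (Hugo): min(10, 3) = 3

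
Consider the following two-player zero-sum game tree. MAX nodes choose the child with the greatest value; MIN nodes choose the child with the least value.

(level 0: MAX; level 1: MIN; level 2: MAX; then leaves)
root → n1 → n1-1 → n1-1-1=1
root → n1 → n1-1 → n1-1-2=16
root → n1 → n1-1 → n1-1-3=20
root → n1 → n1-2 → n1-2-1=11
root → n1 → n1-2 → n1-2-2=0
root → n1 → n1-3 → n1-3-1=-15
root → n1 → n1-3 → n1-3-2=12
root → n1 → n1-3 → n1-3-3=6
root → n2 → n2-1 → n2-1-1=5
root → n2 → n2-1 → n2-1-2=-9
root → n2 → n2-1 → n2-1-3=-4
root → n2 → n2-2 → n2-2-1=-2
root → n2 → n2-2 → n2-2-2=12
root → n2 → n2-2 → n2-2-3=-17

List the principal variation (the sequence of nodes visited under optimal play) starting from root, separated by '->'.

n1-1 (MAX): max(1, 16, 20) = 20
n1-2 (MAX): max(11, 0) = 11
n1-3 (MAX): max(-15, 12, 6) = 12
n1 (MIN): min(20, 11, 12) = 11
n2-1 (MAX): max(5, -9, -4) = 5
n2-2 (MAX): max(-2, 12, -17) = 12
n2 (MIN): min(5, 12) = 5
root (MAX): max(11, 5) = 11
At root, MAX picks n1 (highest: 11).
At n1, MIN picks n1-2 (lowest: 11).
At n1-2, MAX picks n1-2-1 (highest: 11).
Terminal value 11.

root -> n1 -> n1-2 -> n1-2-1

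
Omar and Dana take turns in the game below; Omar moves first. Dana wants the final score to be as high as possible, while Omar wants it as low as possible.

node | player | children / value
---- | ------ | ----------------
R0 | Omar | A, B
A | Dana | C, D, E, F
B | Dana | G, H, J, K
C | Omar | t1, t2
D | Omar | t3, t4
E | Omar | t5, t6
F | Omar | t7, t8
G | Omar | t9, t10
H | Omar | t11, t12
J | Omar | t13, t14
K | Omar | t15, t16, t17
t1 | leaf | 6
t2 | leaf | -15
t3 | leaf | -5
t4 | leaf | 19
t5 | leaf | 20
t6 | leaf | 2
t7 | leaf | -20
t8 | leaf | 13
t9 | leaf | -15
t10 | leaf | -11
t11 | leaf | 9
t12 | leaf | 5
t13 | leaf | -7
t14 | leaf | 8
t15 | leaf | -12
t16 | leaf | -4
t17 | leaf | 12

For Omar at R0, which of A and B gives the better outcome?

A

C (Omar): min(6, -15) = -15
D (Omar): min(-5, 19) = -5
E (Omar): min(20, 2) = 2
F (Omar): min(-20, 13) = -20
A (Dana): max(-15, -5, 2, -20) = 2
G (Omar): min(-15, -11) = -15
H (Omar): min(9, 5) = 5
J (Omar): min(-7, 8) = -7
K (Omar): min(-12, -4, 12) = -12
B (Dana): max(-15, 5, -7, -12) = 5
Omar prefers the lower value; A=2, B=5. A is better since 2 < 5.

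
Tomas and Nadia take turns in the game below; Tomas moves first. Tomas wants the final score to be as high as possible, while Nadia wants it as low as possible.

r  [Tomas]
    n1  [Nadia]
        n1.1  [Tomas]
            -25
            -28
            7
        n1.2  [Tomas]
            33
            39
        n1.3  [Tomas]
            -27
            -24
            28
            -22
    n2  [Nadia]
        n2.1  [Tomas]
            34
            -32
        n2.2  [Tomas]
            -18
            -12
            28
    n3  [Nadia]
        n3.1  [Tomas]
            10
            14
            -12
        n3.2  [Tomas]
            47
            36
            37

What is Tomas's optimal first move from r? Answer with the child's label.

n1.1 (Tomas): max(-25, -28, 7) = 7
n1.2 (Tomas): max(33, 39) = 39
n1.3 (Tomas): max(-27, -24, 28, -22) = 28
n1 (Nadia): min(7, 39, 28) = 7
n2.1 (Tomas): max(34, -32) = 34
n2.2 (Tomas): max(-18, -12, 28) = 28
n2 (Nadia): min(34, 28) = 28
n3.1 (Tomas): max(10, 14, -12) = 14
n3.2 (Tomas): max(47, 36, 37) = 47
n3 (Nadia): min(14, 47) = 14
r (Tomas): max(7, 28, 14) = 28
Tomas at r wants the highest of {n1=7, n2=28, n3=14}, so chooses n2.

n2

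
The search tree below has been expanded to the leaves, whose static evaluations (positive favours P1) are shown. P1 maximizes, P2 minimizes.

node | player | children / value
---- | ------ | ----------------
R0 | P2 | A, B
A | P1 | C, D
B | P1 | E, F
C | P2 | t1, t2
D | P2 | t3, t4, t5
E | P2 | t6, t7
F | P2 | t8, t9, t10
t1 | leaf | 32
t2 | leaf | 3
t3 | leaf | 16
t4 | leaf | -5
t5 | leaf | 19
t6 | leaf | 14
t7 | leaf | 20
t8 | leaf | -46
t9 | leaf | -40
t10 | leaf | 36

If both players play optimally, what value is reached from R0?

3

C (P2): min(32, 3) = 3
D (P2): min(16, -5, 19) = -5
A (P1): max(3, -5) = 3
E (P2): min(14, 20) = 14
F (P2): min(-46, -40, 36) = -46
B (P1): max(14, -46) = 14
R0 (P2): min(3, 14) = 3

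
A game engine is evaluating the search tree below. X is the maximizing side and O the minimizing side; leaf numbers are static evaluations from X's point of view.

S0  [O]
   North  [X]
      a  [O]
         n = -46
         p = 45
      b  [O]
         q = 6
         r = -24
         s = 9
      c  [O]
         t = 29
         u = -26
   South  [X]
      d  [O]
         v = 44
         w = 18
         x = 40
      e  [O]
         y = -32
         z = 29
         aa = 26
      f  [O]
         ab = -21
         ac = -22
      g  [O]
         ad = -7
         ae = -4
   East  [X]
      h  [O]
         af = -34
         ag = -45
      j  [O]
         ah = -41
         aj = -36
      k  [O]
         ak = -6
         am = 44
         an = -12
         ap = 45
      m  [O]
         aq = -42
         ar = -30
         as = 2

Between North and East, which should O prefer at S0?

North

a (O): min(-46, 45) = -46
b (O): min(6, -24, 9) = -24
c (O): min(29, -26) = -26
North (X): max(-46, -24, -26) = -24
h (O): min(-34, -45) = -45
j (O): min(-41, -36) = -41
k (O): min(-6, 44, -12, 45) = -12
m (O): min(-42, -30, 2) = -42
East (X): max(-45, -41, -12, -42) = -12
O prefers the lower value; North=-24, East=-12. North is better since -24 < -12.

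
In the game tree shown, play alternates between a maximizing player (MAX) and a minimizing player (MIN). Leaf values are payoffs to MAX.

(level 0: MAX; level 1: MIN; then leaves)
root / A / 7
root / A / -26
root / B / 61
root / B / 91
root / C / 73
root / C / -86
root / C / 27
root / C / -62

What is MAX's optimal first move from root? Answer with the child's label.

A (MIN): min(7, -26) = -26
B (MIN): min(61, 91) = 61
C (MIN): min(73, -86, 27, -62) = -86
root (MAX): max(-26, 61, -86) = 61
MAX at root wants the highest of {A=-26, B=61, C=-86}, so chooses B.

B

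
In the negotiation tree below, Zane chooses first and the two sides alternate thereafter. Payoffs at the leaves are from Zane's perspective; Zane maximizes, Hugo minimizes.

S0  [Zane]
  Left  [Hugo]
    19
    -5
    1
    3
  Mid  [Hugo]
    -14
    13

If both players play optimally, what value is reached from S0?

-5

Left (Hugo): min(19, -5, 1, 3) = -5
Mid (Hugo): min(-14, 13) = -14
S0 (Zane): max(-5, -14) = -5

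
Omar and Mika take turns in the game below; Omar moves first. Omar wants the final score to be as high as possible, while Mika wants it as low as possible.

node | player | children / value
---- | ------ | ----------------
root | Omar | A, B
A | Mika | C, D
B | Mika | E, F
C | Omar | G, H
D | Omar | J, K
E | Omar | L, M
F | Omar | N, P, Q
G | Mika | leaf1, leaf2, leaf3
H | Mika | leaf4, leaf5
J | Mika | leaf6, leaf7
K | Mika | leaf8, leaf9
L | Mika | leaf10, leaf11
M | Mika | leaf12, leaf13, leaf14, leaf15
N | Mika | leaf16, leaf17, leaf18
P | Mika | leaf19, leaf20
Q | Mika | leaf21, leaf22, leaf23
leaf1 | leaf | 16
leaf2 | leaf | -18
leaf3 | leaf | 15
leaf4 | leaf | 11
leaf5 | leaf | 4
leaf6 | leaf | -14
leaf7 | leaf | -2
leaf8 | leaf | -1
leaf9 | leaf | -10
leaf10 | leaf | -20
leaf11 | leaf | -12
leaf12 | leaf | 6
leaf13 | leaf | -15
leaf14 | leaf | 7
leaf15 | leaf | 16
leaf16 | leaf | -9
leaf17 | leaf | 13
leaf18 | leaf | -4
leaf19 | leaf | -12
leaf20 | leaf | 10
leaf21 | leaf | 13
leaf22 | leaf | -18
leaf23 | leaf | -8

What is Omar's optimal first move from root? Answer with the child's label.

A

G (Mika): min(16, -18, 15) = -18
H (Mika): min(11, 4) = 4
C (Omar): max(-18, 4) = 4
J (Mika): min(-14, -2) = -14
K (Mika): min(-1, -10) = -10
D (Omar): max(-14, -10) = -10
A (Mika): min(4, -10) = -10
L (Mika): min(-20, -12) = -20
M (Mika): min(6, -15, 7, 16) = -15
E (Omar): max(-20, -15) = -15
N (Mika): min(-9, 13, -4) = -9
P (Mika): min(-12, 10) = -12
Q (Mika): min(13, -18, -8) = -18
F (Omar): max(-9, -12, -18) = -9
B (Mika): min(-15, -9) = -15
root (Omar): max(-10, -15) = -10
Omar at root wants the highest of {A=-10, B=-15}, so chooses A.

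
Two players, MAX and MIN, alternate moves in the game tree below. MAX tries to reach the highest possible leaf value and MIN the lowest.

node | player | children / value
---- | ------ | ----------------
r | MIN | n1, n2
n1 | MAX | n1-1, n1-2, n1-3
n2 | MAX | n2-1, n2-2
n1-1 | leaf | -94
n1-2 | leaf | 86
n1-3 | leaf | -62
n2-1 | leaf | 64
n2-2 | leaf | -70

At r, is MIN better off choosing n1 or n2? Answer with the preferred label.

n1 (MAX): max(-94, 86, -62) = 86
n2 (MAX): max(64, -70) = 64
MIN prefers the lower value; n1=86, n2=64. n2 is better since 64 < 86.

n2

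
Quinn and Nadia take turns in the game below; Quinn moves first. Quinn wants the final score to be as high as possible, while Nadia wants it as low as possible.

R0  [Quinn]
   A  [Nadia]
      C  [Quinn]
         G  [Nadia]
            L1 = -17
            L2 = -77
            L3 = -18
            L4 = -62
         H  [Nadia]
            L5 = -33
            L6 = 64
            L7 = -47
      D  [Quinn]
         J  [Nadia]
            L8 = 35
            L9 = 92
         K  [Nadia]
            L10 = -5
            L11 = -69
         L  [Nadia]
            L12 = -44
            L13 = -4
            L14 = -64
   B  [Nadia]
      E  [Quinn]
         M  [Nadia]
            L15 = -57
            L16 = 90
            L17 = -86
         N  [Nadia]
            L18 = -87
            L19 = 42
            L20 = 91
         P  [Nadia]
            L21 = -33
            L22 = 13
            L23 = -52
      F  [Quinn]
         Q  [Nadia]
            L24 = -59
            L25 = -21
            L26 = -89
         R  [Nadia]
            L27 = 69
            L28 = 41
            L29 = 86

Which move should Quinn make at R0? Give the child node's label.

A

G (Nadia): min(-17, -77, -18, -62) = -77
H (Nadia): min(-33, 64, -47) = -47
C (Quinn): max(-77, -47) = -47
J (Nadia): min(35, 92) = 35
K (Nadia): min(-5, -69) = -69
L (Nadia): min(-44, -4, -64) = -64
D (Quinn): max(35, -69, -64) = 35
A (Nadia): min(-47, 35) = -47
M (Nadia): min(-57, 90, -86) = -86
N (Nadia): min(-87, 42, 91) = -87
P (Nadia): min(-33, 13, -52) = -52
E (Quinn): max(-86, -87, -52) = -52
Q (Nadia): min(-59, -21, -89) = -89
R (Nadia): min(69, 41, 86) = 41
F (Quinn): max(-89, 41) = 41
B (Nadia): min(-52, 41) = -52
R0 (Quinn): max(-47, -52) = -47
Quinn at R0 wants the highest of {A=-47, B=-52}, so chooses A.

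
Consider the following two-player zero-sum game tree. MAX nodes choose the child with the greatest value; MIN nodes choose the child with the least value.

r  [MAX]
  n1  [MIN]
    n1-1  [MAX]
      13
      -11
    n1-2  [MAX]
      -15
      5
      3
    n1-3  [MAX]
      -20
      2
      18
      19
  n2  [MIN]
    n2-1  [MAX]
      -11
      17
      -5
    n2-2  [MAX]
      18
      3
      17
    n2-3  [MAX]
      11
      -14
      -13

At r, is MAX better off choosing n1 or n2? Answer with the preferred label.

n2

n1-1 (MAX): max(13, -11) = 13
n1-2 (MAX): max(-15, 5, 3) = 5
n1-3 (MAX): max(-20, 2, 18, 19) = 19
n1 (MIN): min(13, 5, 19) = 5
n2-1 (MAX): max(-11, 17, -5) = 17
n2-2 (MAX): max(18, 3, 17) = 18
n2-3 (MAX): max(11, -14, -13) = 11
n2 (MIN): min(17, 18, 11) = 11
MAX prefers the higher value; n1=5, n2=11. n2 is better since 11 > 5.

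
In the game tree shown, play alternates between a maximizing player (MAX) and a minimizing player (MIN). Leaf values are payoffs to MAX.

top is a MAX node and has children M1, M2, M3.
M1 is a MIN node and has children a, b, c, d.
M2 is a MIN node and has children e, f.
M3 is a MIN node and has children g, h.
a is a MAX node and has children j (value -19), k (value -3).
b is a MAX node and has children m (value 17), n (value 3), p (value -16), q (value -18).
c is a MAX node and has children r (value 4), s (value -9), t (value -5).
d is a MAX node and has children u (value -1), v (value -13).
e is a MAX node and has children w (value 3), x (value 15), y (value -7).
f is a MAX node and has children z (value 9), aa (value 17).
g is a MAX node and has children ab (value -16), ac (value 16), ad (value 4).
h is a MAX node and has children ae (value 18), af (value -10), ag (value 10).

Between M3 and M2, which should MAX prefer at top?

M3

g (MAX): max(-16, 16, 4) = 16
h (MAX): max(18, -10, 10) = 18
M3 (MIN): min(16, 18) = 16
e (MAX): max(3, 15, -7) = 15
f (MAX): max(9, 17) = 17
M2 (MIN): min(15, 17) = 15
MAX prefers the higher value; M3=16, M2=15. M3 is better since 16 > 15.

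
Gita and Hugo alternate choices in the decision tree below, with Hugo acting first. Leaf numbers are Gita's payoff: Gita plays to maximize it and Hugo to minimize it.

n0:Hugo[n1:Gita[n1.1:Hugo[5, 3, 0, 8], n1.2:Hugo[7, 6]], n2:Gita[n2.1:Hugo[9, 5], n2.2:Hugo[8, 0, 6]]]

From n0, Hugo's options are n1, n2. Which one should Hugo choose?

n1.1 (Hugo): min(5, 3, 0, 8) = 0
n1.2 (Hugo): min(7, 6) = 6
n1 (Gita): max(0, 6) = 6
n2.1 (Hugo): min(9, 5) = 5
n2.2 (Hugo): min(8, 0, 6) = 0
n2 (Gita): max(5, 0) = 5
n0 (Hugo): min(6, 5) = 5
Hugo at n0 wants the lowest of {n1=6, n2=5}, so chooses n2.

n2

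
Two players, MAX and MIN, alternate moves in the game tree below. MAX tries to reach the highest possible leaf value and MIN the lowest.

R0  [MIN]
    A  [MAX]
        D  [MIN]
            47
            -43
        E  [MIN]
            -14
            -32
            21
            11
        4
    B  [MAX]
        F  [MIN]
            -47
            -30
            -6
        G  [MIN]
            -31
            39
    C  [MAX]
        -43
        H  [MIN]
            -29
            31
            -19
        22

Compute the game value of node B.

F (MIN): min(-47, -30, -6) = -47
G (MIN): min(-31, 39) = -31
B (MAX): max(-47, -31) = -31

-31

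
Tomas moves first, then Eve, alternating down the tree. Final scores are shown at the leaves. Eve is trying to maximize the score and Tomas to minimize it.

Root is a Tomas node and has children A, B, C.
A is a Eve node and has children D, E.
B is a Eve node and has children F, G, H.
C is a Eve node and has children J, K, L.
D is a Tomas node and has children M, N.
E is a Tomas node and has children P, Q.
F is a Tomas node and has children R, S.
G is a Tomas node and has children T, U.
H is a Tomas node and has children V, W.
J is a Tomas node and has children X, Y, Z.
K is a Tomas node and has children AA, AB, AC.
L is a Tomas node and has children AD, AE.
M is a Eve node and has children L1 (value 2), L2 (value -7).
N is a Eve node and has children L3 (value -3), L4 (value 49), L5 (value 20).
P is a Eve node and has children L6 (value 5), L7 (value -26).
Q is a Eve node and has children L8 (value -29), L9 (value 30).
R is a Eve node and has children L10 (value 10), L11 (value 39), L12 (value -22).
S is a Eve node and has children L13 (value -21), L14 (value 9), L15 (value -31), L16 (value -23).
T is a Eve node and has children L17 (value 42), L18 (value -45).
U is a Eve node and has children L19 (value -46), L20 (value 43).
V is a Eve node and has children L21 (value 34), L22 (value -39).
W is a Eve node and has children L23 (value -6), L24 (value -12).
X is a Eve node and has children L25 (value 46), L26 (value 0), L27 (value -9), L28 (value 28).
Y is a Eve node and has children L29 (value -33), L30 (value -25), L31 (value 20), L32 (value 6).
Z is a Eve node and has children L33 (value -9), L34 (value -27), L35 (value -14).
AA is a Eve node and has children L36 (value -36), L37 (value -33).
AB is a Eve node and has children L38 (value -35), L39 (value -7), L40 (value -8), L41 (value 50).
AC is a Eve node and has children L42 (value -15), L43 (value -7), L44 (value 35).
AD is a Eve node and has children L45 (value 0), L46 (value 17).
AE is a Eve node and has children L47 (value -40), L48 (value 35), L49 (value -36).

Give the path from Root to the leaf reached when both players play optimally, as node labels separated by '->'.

M (Eve): max(2, -7) = 2
N (Eve): max(-3, 49, 20) = 49
D (Tomas): min(2, 49) = 2
P (Eve): max(5, -26) = 5
Q (Eve): max(-29, 30) = 30
E (Tomas): min(5, 30) = 5
A (Eve): max(2, 5) = 5
R (Eve): max(10, 39, -22) = 39
S (Eve): max(-21, 9, -31, -23) = 9
F (Tomas): min(39, 9) = 9
T (Eve): max(42, -45) = 42
U (Eve): max(-46, 43) = 43
G (Tomas): min(42, 43) = 42
V (Eve): max(34, -39) = 34
W (Eve): max(-6, -12) = -6
H (Tomas): min(34, -6) = -6
B (Eve): max(9, 42, -6) = 42
X (Eve): max(46, 0, -9, 28) = 46
Y (Eve): max(-33, -25, 20, 6) = 20
Z (Eve): max(-9, -27, -14) = -9
J (Tomas): min(46, 20, -9) = -9
AA (Eve): max(-36, -33) = -33
AB (Eve): max(-35, -7, -8, 50) = 50
AC (Eve): max(-15, -7, 35) = 35
K (Tomas): min(-33, 50, 35) = -33
AD (Eve): max(0, 17) = 17
AE (Eve): max(-40, 35, -36) = 35
L (Tomas): min(17, 35) = 17
C (Eve): max(-9, -33, 17) = 17
Root (Tomas): min(5, 42, 17) = 5
At Root, Tomas picks A (lowest: 5).
At A, Eve picks E (highest: 5).
At E, Tomas picks P (lowest: 5).
At P, Eve picks L6 (highest: 5).
Terminal value 5.

Root -> A -> E -> P -> L6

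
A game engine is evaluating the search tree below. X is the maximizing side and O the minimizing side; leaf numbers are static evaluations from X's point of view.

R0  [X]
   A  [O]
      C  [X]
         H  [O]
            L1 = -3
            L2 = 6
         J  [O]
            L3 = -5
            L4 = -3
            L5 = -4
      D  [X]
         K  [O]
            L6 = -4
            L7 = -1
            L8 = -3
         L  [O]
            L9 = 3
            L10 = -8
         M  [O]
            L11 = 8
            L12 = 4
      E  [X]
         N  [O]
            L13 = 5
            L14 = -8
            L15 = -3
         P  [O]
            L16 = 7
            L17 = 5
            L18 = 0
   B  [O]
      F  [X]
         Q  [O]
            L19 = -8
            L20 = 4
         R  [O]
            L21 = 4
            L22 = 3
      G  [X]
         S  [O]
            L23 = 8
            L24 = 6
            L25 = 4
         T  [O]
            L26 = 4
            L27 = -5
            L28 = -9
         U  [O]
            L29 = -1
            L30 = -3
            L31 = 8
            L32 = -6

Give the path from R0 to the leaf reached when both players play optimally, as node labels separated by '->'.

H (O): min(-3, 6) = -3
J (O): min(-5, -3, -4) = -5
C (X): max(-3, -5) = -3
K (O): min(-4, -1, -3) = -4
L (O): min(3, -8) = -8
M (O): min(8, 4) = 4
D (X): max(-4, -8, 4) = 4
N (O): min(5, -8, -3) = -8
P (O): min(7, 5, 0) = 0
E (X): max(-8, 0) = 0
A (O): min(-3, 4, 0) = -3
Q (O): min(-8, 4) = -8
R (O): min(4, 3) = 3
F (X): max(-8, 3) = 3
S (O): min(8, 6, 4) = 4
T (O): min(4, -5, -9) = -9
U (O): min(-1, -3, 8, -6) = -6
G (X): max(4, -9, -6) = 4
B (O): min(3, 4) = 3
R0 (X): max(-3, 3) = 3
At R0, X picks B (highest: 3).
At B, O picks F (lowest: 3).
At F, X picks R (highest: 3).
At R, O picks L22 (lowest: 3).
Terminal value 3.

R0 -> B -> F -> R -> L22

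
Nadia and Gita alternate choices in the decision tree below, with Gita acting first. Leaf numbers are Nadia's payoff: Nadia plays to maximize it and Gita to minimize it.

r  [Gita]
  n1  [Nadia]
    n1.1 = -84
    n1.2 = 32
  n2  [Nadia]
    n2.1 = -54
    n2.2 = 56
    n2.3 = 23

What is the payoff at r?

n1 (Nadia): max(-84, 32) = 32
n2 (Nadia): max(-54, 56, 23) = 56
r (Gita): min(32, 56) = 32

32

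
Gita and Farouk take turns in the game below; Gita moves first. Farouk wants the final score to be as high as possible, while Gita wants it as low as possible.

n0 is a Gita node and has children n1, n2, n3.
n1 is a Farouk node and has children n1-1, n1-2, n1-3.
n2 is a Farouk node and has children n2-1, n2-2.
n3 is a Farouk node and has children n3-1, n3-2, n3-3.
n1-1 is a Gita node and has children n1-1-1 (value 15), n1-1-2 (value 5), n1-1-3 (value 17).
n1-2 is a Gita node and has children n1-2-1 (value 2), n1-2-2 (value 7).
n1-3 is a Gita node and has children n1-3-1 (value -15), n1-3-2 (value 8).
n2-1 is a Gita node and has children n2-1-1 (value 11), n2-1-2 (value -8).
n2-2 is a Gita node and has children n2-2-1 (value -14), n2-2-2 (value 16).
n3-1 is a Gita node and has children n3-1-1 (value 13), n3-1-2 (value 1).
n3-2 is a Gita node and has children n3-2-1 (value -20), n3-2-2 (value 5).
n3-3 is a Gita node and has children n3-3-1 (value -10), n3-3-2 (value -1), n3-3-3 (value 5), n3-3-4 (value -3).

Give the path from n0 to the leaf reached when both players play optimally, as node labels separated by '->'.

n0 -> n2 -> n2-1 -> n2-1-2

n1-1 (Gita): min(15, 5, 17) = 5
n1-2 (Gita): min(2, 7) = 2
n1-3 (Gita): min(-15, 8) = -15
n1 (Farouk): max(5, 2, -15) = 5
n2-1 (Gita): min(11, -8) = -8
n2-2 (Gita): min(-14, 16) = -14
n2 (Farouk): max(-8, -14) = -8
n3-1 (Gita): min(13, 1) = 1
n3-2 (Gita): min(-20, 5) = -20
n3-3 (Gita): min(-10, -1, 5, -3) = -10
n3 (Farouk): max(1, -20, -10) = 1
n0 (Gita): min(5, -8, 1) = -8
At n0, Gita picks n2 (lowest: -8).
At n2, Farouk picks n2-1 (highest: -8).
At n2-1, Gita picks n2-1-2 (lowest: -8).
Terminal value -8.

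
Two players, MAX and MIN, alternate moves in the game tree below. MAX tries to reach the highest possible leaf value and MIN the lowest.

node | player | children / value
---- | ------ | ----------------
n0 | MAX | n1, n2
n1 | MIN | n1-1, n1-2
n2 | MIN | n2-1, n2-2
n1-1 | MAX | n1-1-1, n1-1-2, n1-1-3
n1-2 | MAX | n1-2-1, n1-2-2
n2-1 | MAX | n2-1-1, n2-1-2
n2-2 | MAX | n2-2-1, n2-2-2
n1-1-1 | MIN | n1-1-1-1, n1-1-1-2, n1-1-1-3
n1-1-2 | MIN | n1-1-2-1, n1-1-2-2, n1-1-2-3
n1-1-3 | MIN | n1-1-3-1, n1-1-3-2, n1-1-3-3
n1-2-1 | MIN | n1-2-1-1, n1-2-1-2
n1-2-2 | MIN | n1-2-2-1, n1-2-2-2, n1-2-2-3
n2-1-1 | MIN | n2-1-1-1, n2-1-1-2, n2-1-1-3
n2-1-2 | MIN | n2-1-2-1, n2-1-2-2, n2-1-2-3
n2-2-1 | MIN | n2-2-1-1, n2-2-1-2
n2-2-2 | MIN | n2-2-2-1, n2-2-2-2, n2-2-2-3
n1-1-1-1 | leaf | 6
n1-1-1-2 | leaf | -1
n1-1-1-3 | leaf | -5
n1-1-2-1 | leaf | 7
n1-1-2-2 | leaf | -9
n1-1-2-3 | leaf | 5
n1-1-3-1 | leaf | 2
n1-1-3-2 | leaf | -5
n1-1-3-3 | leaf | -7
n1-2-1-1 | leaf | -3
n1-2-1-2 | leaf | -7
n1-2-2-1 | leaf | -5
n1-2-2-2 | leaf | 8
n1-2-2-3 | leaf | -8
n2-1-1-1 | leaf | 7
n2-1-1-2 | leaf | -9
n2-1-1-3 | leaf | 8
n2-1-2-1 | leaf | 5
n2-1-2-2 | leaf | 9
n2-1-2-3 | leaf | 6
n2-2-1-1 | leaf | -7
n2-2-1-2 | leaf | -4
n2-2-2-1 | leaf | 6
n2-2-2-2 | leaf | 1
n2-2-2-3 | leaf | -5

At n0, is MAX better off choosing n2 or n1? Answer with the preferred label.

n2

n2-1-1 (MIN): min(7, -9, 8) = -9
n2-1-2 (MIN): min(5, 9, 6) = 5
n2-1 (MAX): max(-9, 5) = 5
n2-2-1 (MIN): min(-7, -4) = -7
n2-2-2 (MIN): min(6, 1, -5) = -5
n2-2 (MAX): max(-7, -5) = -5
n2 (MIN): min(5, -5) = -5
n1-1-1 (MIN): min(6, -1, -5) = -5
n1-1-2 (MIN): min(7, -9, 5) = -9
n1-1-3 (MIN): min(2, -5, -7) = -7
n1-1 (MAX): max(-5, -9, -7) = -5
n1-2-1 (MIN): min(-3, -7) = -7
n1-2-2 (MIN): min(-5, 8, -8) = -8
n1-2 (MAX): max(-7, -8) = -7
n1 (MIN): min(-5, -7) = -7
MAX prefers the higher value; n2=-5, n1=-7. n2 is better since -5 > -7.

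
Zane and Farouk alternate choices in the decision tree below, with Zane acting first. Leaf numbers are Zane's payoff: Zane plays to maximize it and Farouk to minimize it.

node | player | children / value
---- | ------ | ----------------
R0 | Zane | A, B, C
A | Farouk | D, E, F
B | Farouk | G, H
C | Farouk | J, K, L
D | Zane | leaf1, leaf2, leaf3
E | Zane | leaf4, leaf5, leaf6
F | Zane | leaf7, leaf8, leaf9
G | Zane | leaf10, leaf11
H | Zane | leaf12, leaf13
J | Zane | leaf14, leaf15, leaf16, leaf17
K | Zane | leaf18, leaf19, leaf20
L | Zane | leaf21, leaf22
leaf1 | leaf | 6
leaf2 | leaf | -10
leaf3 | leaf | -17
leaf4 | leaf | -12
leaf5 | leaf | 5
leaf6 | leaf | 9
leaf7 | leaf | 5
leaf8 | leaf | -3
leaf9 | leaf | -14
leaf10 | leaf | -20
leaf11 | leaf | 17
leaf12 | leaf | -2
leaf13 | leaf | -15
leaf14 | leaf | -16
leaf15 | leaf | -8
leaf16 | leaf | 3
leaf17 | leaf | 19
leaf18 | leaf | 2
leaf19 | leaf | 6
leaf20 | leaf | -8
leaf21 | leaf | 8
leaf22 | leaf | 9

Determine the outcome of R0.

6

D (Zane): max(6, -10, -17) = 6
E (Zane): max(-12, 5, 9) = 9
F (Zane): max(5, -3, -14) = 5
A (Farouk): min(6, 9, 5) = 5
G (Zane): max(-20, 17) = 17
H (Zane): max(-2, -15) = -2
B (Farouk): min(17, -2) = -2
J (Zane): max(-16, -8, 3, 19) = 19
K (Zane): max(2, 6, -8) = 6
L (Zane): max(8, 9) = 9
C (Farouk): min(19, 6, 9) = 6
R0 (Zane): max(5, -2, 6) = 6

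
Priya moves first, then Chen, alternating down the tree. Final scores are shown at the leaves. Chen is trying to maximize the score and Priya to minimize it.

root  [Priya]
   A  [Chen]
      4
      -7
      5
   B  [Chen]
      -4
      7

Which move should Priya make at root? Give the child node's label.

A

A (Chen): max(4, -7, 5) = 5
B (Chen): max(-4, 7) = 7
root (Priya): min(5, 7) = 5
Priya at root wants the lowest of {A=5, B=7}, so chooses A.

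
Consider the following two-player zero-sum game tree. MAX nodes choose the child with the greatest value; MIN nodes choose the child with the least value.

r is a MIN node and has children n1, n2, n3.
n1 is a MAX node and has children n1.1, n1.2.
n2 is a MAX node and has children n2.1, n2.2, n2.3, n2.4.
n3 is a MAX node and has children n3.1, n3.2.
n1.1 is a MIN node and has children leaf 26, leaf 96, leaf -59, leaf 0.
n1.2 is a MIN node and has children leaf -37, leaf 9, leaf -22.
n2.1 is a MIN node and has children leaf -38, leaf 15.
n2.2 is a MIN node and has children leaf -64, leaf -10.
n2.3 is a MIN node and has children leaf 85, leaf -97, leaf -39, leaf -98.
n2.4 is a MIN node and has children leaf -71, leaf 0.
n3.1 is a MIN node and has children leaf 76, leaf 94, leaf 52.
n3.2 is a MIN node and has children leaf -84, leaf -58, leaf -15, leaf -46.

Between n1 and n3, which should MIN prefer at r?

n1

n1.1 (MIN): min(26, 96, -59, 0) = -59
n1.2 (MIN): min(-37, 9, -22) = -37
n1 (MAX): max(-59, -37) = -37
n3.1 (MIN): min(76, 94, 52) = 52
n3.2 (MIN): min(-84, -58, -15, -46) = -84
n3 (MAX): max(52, -84) = 52
MIN prefers the lower value; n1=-37, n3=52. n1 is better since -37 < 52.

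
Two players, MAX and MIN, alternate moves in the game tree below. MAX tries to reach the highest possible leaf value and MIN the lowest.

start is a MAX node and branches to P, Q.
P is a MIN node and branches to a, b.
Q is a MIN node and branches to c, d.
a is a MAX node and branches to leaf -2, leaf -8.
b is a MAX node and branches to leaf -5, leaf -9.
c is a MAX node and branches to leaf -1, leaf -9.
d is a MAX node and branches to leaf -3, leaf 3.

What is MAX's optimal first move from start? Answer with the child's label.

a (MAX): max(-2, -8) = -2
b (MAX): max(-5, -9) = -5
P (MIN): min(-2, -5) = -5
c (MAX): max(-1, -9) = -1
d (MAX): max(-3, 3) = 3
Q (MIN): min(-1, 3) = -1
start (MAX): max(-5, -1) = -1
MAX at start wants the highest of {P=-5, Q=-1}, so chooses Q.

Q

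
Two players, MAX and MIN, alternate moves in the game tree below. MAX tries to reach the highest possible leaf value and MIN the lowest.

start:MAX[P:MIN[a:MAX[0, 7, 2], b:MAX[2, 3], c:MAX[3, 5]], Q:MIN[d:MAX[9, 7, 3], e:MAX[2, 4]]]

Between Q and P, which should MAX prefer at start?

Q

d (MAX): max(9, 7, 3) = 9
e (MAX): max(2, 4) = 4
Q (MIN): min(9, 4) = 4
a (MAX): max(0, 7, 2) = 7
b (MAX): max(2, 3) = 3
c (MAX): max(3, 5) = 5
P (MIN): min(7, 3, 5) = 3
MAX prefers the higher value; Q=4, P=3. Q is better since 4 > 3.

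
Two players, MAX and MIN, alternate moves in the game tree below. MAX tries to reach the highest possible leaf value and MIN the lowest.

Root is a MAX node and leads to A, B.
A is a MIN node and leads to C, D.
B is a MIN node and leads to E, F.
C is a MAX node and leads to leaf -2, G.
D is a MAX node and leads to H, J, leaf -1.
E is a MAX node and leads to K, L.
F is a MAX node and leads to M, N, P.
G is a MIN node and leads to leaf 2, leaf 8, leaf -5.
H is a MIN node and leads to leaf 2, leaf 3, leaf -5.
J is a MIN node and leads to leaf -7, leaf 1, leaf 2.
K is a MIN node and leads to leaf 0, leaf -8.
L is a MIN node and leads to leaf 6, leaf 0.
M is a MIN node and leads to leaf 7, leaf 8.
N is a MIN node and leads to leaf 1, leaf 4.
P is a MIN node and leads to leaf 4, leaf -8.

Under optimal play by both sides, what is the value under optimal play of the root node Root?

0

G (MIN): min(2, 8, -5) = -5
C (MAX): max(-2, -5) = -2
H (MIN): min(2, 3, -5) = -5
J (MIN): min(-7, 1, 2) = -7
D (MAX): max(-5, -7, -1) = -1
A (MIN): min(-2, -1) = -2
K (MIN): min(0, -8) = -8
L (MIN): min(6, 0) = 0
E (MAX): max(-8, 0) = 0
M (MIN): min(7, 8) = 7
N (MIN): min(1, 4) = 1
P (MIN): min(4, -8) = -8
F (MAX): max(7, 1, -8) = 7
B (MIN): min(0, 7) = 0
Root (MAX): max(-2, 0) = 0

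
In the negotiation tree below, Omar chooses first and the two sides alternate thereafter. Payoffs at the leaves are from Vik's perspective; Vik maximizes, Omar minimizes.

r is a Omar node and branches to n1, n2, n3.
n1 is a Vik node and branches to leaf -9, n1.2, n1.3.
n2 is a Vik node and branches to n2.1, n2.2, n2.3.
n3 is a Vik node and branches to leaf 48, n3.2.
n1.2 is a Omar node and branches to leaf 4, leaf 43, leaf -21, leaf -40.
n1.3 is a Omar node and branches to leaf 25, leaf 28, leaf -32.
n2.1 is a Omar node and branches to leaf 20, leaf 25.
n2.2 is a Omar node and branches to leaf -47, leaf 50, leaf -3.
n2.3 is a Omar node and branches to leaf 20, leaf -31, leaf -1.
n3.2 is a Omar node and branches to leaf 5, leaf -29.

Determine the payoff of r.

-9

n1.2 (Omar): min(4, 43, -21, -40) = -40
n1.3 (Omar): min(25, 28, -32) = -32
n1 (Vik): max(-9, -40, -32) = -9
n2.1 (Omar): min(20, 25) = 20
n2.2 (Omar): min(-47, 50, -3) = -47
n2.3 (Omar): min(20, -31, -1) = -31
n2 (Vik): max(20, -47, -31) = 20
n3.2 (Omar): min(5, -29) = -29
n3 (Vik): max(48, -29) = 48
r (Omar): min(-9, 20, 48) = -9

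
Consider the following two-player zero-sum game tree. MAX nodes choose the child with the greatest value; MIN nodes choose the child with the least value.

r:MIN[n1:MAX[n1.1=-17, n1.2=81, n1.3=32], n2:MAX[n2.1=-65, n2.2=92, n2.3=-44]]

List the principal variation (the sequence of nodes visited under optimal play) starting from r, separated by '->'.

n1 (MAX): max(-17, 81, 32) = 81
n2 (MAX): max(-65, 92, -44) = 92
r (MIN): min(81, 92) = 81
At r, MIN picks n1 (lowest: 81).
At n1, MAX picks n1.2 (highest: 81).
Terminal value 81.

r -> n1 -> n1.2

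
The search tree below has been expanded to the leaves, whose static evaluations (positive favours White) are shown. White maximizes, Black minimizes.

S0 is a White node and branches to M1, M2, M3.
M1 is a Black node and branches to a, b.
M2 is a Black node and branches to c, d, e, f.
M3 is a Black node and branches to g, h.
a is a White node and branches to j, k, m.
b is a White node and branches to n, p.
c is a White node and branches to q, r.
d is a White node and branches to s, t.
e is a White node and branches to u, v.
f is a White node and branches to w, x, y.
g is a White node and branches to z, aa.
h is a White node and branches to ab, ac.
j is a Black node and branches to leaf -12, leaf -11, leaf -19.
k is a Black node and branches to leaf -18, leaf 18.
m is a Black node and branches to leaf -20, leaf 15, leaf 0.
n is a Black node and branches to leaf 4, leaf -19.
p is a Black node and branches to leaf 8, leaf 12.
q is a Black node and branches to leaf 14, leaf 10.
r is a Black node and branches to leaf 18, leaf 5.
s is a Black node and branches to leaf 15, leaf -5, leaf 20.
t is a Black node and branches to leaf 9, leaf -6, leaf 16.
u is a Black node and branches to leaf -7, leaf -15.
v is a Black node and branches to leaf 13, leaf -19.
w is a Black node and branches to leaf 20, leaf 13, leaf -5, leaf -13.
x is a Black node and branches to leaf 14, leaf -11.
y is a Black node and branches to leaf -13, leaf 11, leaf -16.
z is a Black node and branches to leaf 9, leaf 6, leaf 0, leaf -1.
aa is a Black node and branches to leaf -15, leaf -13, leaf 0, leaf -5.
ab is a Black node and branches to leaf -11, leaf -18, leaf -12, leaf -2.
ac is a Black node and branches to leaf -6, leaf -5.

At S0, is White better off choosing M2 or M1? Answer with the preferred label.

M2

q (Black): min(14, 10) = 10
r (Black): min(18, 5) = 5
c (White): max(10, 5) = 10
s (Black): min(15, -5, 20) = -5
t (Black): min(9, -6, 16) = -6
d (White): max(-5, -6) = -5
u (Black): min(-7, -15) = -15
v (Black): min(13, -19) = -19
e (White): max(-15, -19) = -15
w (Black): min(20, 13, -5, -13) = -13
x (Black): min(14, -11) = -11
y (Black): min(-13, 11, -16) = -16
f (White): max(-13, -11, -16) = -11
M2 (Black): min(10, -5, -15, -11) = -15
j (Black): min(-12, -11, -19) = -19
k (Black): min(-18, 18) = -18
m (Black): min(-20, 15, 0) = -20
a (White): max(-19, -18, -20) = -18
n (Black): min(4, -19) = -19
p (Black): min(8, 12) = 8
b (White): max(-19, 8) = 8
M1 (Black): min(-18, 8) = -18
White prefers the higher value; M2=-15, M1=-18. M2 is better since -15 > -18.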